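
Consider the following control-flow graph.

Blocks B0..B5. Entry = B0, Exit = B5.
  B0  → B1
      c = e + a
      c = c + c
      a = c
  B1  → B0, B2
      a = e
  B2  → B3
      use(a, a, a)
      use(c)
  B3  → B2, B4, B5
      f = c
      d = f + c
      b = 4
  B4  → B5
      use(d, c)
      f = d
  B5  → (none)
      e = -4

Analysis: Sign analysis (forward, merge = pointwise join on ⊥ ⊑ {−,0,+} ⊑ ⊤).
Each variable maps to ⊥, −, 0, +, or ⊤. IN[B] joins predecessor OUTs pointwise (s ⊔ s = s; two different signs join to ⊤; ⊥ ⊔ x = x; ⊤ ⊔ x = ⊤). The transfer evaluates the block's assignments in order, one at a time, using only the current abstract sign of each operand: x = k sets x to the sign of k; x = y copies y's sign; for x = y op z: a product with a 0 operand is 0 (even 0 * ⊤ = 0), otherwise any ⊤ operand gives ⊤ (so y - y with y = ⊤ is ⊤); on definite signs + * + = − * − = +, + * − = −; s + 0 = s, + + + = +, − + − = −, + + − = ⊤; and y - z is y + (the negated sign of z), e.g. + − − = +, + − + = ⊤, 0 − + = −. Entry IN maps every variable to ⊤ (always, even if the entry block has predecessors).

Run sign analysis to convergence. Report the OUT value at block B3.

Answer: {a: ⊤, b: +, c: ⊤, d: ⊤, e: ⊤, f: ⊤}

Derivation:
Converged values:
  B0: | IN=(all ⊤) | OUT=(all ⊤)
  B1: | IN=(all ⊤) | OUT=(all ⊤)
  B2: | IN=(all ⊤) | OUT=(all ⊤)
  B3: | IN=(all ⊤) | OUT={b:+; rest ⊤}
  B4: | IN={b:+; rest ⊤} | OUT={b:+; rest ⊤}
  B5: | IN={b:+; rest ⊤} | OUT={b:+, e:-; rest ⊤}

Merge at B3: IN[B3] = OUT[B2] = {a: ⊤, b: ⊤, c: ⊤, d: ⊤, e: ⊤, f: ⊤}
Applying B3's transfer function to that IN value gives OUT[B3] (row B3 above).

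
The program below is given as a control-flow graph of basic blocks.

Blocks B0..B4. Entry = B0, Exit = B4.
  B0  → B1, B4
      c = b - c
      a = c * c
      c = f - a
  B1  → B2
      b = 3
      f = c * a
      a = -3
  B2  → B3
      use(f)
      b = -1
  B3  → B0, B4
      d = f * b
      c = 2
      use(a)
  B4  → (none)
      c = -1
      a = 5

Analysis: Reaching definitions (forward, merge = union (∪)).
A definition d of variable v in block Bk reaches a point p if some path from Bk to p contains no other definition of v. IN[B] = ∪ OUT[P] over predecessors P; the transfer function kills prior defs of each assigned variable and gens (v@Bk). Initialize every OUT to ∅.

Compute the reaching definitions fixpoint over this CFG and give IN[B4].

Answer: {a@B0, a@B1, b@B2, c@B0, c@B3, d@B3, f@B1}

Derivation:
Fixpoint table:
  B0:   IN={a@B1, b@B2, c@B3, d@B3, f@B1}   OUT={a@B0, b@B2, c@B0, d@B3, f@B1}
  B1:   IN={a@B0, b@B2, c@B0, d@B3, f@B1}   OUT={a@B1, b@B1, c@B0, d@B3, f@B1}
  B2:   IN={a@B1, b@B1, c@B0, d@B3, f@B1}   OUT={a@B1, b@B2, c@B0, d@B3, f@B1}
  B3:   IN={a@B1, b@B2, c@B0, d@B3, f@B1}   OUT={a@B1, b@B2, c@B3, d@B3, f@B1}
  B4:   IN={a@B0, a@B1, b@B2, c@B0, c@B3, d@B3, f@B1}   OUT={a@B4, b@B2, c@B4, d@B3, f@B1}

Merge at B4: IN[B4] = OUT[B0] ⊔ OUT[B3] = {a@B0, a@B1, b@B2, c@B0, c@B3, d@B3, f@B1}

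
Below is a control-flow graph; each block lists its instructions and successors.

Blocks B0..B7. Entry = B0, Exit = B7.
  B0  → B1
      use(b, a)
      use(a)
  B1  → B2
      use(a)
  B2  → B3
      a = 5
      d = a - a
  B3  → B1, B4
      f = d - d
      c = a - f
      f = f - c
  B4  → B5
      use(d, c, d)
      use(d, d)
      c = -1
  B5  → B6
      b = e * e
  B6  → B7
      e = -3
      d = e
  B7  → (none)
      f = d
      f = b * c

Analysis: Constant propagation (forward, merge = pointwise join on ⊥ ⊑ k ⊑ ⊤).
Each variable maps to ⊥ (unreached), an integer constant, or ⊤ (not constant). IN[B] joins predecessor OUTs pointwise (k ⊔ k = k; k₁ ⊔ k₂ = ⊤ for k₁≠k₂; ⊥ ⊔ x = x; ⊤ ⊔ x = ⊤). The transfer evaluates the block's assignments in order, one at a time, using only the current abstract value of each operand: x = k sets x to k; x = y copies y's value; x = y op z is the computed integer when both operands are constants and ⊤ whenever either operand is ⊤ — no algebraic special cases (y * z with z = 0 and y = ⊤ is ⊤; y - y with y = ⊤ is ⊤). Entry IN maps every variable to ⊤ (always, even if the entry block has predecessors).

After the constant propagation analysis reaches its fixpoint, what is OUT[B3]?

Answer: {a: 5, b: ⊤, c: 5, d: 0, e: ⊤, f: -5}

Trace:
Converged values:
  B0: | IN=(all ⊤) | OUT=(all ⊤)
  B1: | IN=(all ⊤) | OUT=(all ⊤)
  B2: | IN=(all ⊤) | OUT={a:5, d:0; rest ⊤}
  B3: | IN={a:5, d:0; rest ⊤} | OUT={a:5, c:5, d:0, f:-5; rest ⊤}
  B4: | IN={a:5, c:5, d:0, f:-5; rest ⊤} | OUT={a:5, c:-1, d:0, f:-5; rest ⊤}
  B5: | IN={a:5, c:-1, d:0, f:-5; rest ⊤} | OUT={a:5, c:-1, d:0, f:-5; rest ⊤}
  B6: | IN={a:5, c:-1, d:0, f:-5; rest ⊤} | OUT={a:5, c:-1, d:-3, e:-3, f:-5; rest ⊤}
  B7: | IN={a:5, c:-1, d:-3, e:-3, f:-5; rest ⊤} | OUT={a:5, c:-1, d:-3, e:-3; rest ⊤}

Merge at B3: IN[B3] = OUT[B2] = {a: 5, b: ⊤, c: ⊤, d: 0, e: ⊤, f: ⊤}
Applying B3's transfer function to that IN value gives OUT[B3] (row B3 above).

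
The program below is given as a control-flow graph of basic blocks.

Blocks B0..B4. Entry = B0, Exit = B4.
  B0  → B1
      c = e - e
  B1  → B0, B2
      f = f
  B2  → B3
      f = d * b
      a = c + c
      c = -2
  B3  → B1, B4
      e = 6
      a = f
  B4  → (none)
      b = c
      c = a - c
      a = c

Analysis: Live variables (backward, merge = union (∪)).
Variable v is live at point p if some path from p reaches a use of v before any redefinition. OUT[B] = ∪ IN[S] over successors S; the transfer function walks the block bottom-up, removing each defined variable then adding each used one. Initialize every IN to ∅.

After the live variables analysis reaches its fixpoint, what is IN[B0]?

Fixpoint table:
  B0:   IN={b, d, e, f}   OUT={b, c, d, e, f}
  B1:   IN={b, c, d, e, f}   OUT={b, c, d, e, f}
  B2:   IN={b, c, d}   OUT={b, c, d, f}
  B3:   IN={b, c, d, f}   OUT={a, b, c, d, e, f}
  B4:   IN={a, c}   OUT={}

Merge at B0: OUT[B0] = IN[B1] = {b, c, d, e, f}
Applying B0's transfer function to that OUT value gives IN[B0] (row B0 above).

Answer: {b, d, e, f}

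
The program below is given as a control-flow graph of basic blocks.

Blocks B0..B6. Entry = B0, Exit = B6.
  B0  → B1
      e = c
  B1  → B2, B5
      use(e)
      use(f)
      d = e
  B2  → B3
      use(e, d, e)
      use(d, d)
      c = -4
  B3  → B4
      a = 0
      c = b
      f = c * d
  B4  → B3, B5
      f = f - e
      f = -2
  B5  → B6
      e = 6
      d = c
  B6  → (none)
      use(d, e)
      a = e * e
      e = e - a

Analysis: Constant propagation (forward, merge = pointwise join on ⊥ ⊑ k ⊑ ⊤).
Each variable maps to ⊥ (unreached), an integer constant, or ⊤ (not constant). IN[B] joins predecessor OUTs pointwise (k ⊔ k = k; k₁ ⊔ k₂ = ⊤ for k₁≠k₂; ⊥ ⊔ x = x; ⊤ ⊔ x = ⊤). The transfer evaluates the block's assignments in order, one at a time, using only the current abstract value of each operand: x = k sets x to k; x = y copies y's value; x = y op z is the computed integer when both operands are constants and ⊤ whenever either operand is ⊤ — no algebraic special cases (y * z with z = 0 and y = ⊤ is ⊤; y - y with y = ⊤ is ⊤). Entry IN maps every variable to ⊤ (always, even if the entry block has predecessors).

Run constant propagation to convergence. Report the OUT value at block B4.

Answer: {a: 0, b: ⊤, c: ⊤, d: ⊤, e: ⊤, f: -2}

Derivation:
Per-block solution:
  B0:   IN=(all ⊤)   OUT=(all ⊤)
  B1:   IN=(all ⊤)   OUT=(all ⊤)
  B2:   IN=(all ⊤)   OUT={c:-4; rest ⊤}
  B3:   IN=(all ⊤)   OUT={a:0; rest ⊤}
  B4:   IN={a:0; rest ⊤}   OUT={a:0, f:-2; rest ⊤}
  B5:   IN=(all ⊤)   OUT={e:6; rest ⊤}
  B6:   IN={e:6; rest ⊤}   OUT={a:36, e:-30; rest ⊤}

Merge at B4: IN[B4] = OUT[B3] = {a: 0, b: ⊤, c: ⊤, d: ⊤, e: ⊤, f: ⊤}
Applying B4's transfer function to that IN value gives OUT[B4] (row B4 above).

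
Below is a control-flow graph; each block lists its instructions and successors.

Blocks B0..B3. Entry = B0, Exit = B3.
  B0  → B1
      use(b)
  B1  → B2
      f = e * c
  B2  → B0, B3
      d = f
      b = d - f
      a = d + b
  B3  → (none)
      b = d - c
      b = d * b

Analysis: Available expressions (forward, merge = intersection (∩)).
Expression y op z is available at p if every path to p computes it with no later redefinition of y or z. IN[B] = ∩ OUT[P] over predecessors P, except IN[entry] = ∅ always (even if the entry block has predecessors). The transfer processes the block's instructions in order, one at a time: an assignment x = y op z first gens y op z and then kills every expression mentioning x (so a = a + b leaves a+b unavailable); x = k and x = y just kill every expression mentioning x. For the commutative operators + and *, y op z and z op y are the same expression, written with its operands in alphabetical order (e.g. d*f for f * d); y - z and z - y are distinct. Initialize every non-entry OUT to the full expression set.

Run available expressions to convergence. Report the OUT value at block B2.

Answer: {b+d, c*e, d-f}

Working:
Converged values:
  B0:   IN={}   OUT={}
  B1:   IN={}   OUT={c*e}
  B2:   IN={c*e}   OUT={b+d, c*e, d-f}
  B3:   IN={b+d, c*e, d-f}   OUT={c*e, d-c, d-f}

Merge at B2: IN[B2] = OUT[B1] = {c*e}
Applying B2's transfer function to that IN value gives OUT[B2] (row B2 above).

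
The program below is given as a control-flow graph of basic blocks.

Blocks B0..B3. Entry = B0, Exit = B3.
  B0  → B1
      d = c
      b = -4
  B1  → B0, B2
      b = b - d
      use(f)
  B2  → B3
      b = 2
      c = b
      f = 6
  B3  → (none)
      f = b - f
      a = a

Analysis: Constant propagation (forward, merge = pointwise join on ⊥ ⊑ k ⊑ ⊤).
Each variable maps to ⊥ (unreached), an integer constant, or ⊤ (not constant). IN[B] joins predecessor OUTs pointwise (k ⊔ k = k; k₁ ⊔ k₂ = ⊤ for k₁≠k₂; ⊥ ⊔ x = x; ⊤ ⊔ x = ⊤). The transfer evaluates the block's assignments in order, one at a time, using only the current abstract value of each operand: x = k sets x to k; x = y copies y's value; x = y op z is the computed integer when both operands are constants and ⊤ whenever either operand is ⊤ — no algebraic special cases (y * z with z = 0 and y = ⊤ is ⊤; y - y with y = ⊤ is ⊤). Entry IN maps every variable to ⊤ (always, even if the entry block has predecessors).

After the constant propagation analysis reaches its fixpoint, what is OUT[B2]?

Converged values:
  B0:  IN=(all ⊤)  OUT={b:-4; rest ⊤}
  B1:  IN={b:-4; rest ⊤}  OUT=(all ⊤)
  B2:  IN=(all ⊤)  OUT={b:2, c:2, f:6; rest ⊤}
  B3:  IN={b:2, c:2, f:6; rest ⊤}  OUT={b:2, c:2, f:-4; rest ⊤}

Merge at B2: IN[B2] = OUT[B1] = {a: ⊤, b: ⊤, c: ⊤, d: ⊤, e: ⊤, f: ⊤}
Applying B2's transfer function to that IN value gives OUT[B2] (row B2 above).

Answer: {a: ⊤, b: 2, c: 2, d: ⊤, e: ⊤, f: 6}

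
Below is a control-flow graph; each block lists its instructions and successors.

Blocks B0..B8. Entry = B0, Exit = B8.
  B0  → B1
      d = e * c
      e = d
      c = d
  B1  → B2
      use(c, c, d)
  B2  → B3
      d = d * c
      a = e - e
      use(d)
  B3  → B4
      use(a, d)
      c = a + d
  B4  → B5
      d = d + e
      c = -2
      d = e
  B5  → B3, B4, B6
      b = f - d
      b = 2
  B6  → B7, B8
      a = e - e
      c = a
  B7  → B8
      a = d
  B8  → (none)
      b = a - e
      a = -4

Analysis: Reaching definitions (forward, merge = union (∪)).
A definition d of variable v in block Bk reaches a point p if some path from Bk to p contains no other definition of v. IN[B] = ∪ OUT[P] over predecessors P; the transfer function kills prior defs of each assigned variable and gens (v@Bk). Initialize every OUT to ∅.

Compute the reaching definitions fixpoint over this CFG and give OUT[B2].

Converged values:
  B0:  IN={}  OUT={c@B0, d@B0, e@B0}
  B1:  IN={c@B0, d@B0, e@B0}  OUT={c@B0, d@B0, e@B0}
  B2:  IN={c@B0, d@B0, e@B0}  OUT={a@B2, c@B0, d@B2, e@B0}
  B3:  IN={a@B2, b@B5, c@B0, c@B4, d@B2, d@B4, e@B0}  OUT={a@B2, b@B5, c@B3, d@B2, d@B4, e@B0}
  B4:  IN={a@B2, b@B5, c@B3, c@B4, d@B2, d@B4, e@B0}  OUT={a@B2, b@B5, c@B4, d@B4, e@B0}
  B5:  IN={a@B2, b@B5, c@B4, d@B4, e@B0}  OUT={a@B2, b@B5, c@B4, d@B4, e@B0}
  B6:  IN={a@B2, b@B5, c@B4, d@B4, e@B0}  OUT={a@B6, b@B5, c@B6, d@B4, e@B0}
  B7:  IN={a@B6, b@B5, c@B6, d@B4, e@B0}  OUT={a@B7, b@B5, c@B6, d@B4, e@B0}
  B8:  IN={a@B6, a@B7, b@B5, c@B6, d@B4, e@B0}  OUT={a@B8, b@B8, c@B6, d@B4, e@B0}

Merge at B2: IN[B2] = OUT[B1] = {c@B0, d@B0, e@B0}
Applying B2's transfer function to that IN value gives OUT[B2] (row B2 above).

Answer: {a@B2, c@B0, d@B2, e@B0}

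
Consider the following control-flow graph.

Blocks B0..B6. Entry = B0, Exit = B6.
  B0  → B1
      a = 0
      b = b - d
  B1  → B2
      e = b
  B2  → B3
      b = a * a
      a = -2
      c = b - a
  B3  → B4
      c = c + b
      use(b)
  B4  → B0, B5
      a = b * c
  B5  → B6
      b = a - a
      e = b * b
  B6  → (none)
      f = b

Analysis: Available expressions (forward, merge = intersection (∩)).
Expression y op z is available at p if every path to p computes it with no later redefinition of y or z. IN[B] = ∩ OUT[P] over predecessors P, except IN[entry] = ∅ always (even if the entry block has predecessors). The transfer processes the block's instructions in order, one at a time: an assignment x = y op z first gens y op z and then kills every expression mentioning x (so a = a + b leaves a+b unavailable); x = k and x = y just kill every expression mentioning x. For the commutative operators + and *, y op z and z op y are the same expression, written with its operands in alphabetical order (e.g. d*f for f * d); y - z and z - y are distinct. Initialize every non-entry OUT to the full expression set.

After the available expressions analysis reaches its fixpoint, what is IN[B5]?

Answer: {b*c}

Working:
Per-block solution:
  B0: | IN={} | OUT={}
  B1: | IN={} | OUT={}
  B2: | IN={} | OUT={b-a}
  B3: | IN={b-a} | OUT={b-a}
  B4: | IN={b-a} | OUT={b*c}
  B5: | IN={b*c} | OUT={a-a, b*b}
  B6: | IN={a-a, b*b} | OUT={a-a, b*b}

Merge at B5: IN[B5] = OUT[B4] = {b*c}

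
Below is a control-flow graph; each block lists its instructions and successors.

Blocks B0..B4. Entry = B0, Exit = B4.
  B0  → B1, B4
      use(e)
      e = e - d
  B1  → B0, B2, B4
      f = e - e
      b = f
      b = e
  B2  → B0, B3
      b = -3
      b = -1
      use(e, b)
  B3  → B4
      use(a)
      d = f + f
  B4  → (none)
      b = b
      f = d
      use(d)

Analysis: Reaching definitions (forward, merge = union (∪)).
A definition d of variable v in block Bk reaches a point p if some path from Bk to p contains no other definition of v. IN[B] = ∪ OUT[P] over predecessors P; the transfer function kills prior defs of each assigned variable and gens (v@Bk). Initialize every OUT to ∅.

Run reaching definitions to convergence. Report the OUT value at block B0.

Fixpoint table:
  B0: | IN={b@B1, b@B2, e@B0, f@B1} | OUT={b@B1, b@B2, e@B0, f@B1}
  B1: | IN={b@B1, b@B2, e@B0, f@B1} | OUT={b@B1, e@B0, f@B1}
  B2: | IN={b@B1, e@B0, f@B1} | OUT={b@B2, e@B0, f@B1}
  B3: | IN={b@B2, e@B0, f@B1} | OUT={b@B2, d@B3, e@B0, f@B1}
  B4: | IN={b@B1, b@B2, d@B3, e@B0, f@B1} | OUT={b@B4, d@B3, e@B0, f@B4}

Merge at B0 (entry node, so the boundary value {} is joined with the incoming edge(s)): IN[B0] = {} ⊔ OUT[B1] ⊔ OUT[B2] = {b@B1, b@B2, e@B0, f@B1}
Applying B0's transfer function to that IN value gives OUT[B0] (row B0 above).

Answer: {b@B1, b@B2, e@B0, f@B1}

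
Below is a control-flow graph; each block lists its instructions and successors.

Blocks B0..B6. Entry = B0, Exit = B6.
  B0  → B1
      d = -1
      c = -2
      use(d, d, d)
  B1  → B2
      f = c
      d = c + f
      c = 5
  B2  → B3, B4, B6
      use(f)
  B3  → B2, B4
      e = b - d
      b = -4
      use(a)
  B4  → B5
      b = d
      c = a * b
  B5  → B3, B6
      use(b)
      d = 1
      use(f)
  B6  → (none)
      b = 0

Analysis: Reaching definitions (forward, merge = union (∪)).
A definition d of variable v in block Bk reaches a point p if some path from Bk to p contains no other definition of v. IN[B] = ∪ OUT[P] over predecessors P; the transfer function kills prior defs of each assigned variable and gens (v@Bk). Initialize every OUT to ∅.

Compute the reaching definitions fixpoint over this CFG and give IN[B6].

Per-block solution:
  B0: | IN={} | OUT={c@B0, d@B0}
  B1: | IN={c@B0, d@B0} | OUT={c@B1, d@B1, f@B1}
  B2: | IN={b@B3, c@B1, c@B4, d@B1, d@B5, e@B3, f@B1} | OUT={b@B3, c@B1, c@B4, d@B1, d@B5, e@B3, f@B1}
  B3: | IN={b@B3, b@B4, c@B1, c@B4, d@B1, d@B5, e@B3, f@B1} | OUT={b@B3, c@B1, c@B4, d@B1, d@B5, e@B3, f@B1}
  B4: | IN={b@B3, c@B1, c@B4, d@B1, d@B5, e@B3, f@B1} | OUT={b@B4, c@B4, d@B1, d@B5, e@B3, f@B1}
  B5: | IN={b@B4, c@B4, d@B1, d@B5, e@B3, f@B1} | OUT={b@B4, c@B4, d@B5, e@B3, f@B1}
  B6: | IN={b@B3, b@B4, c@B1, c@B4, d@B1, d@B5, e@B3, f@B1} | OUT={b@B6, c@B1, c@B4, d@B1, d@B5, e@B3, f@B1}

Merge at B6: IN[B6] = OUT[B2] ⊔ OUT[B5] = {b@B3, b@B4, c@B1, c@B4, d@B1, d@B5, e@B3, f@B1}

Answer: {b@B3, b@B4, c@B1, c@B4, d@B1, d@B5, e@B3, f@B1}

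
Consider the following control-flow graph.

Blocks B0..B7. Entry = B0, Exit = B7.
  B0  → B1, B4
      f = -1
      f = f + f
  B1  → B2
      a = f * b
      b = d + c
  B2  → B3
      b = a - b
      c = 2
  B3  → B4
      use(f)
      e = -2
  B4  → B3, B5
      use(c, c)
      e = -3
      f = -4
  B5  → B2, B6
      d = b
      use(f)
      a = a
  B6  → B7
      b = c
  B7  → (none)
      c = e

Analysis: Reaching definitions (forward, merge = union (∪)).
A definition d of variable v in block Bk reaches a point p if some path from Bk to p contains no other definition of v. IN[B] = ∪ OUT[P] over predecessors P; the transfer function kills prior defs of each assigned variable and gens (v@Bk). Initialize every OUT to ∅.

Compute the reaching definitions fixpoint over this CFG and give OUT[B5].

Answer: {a@B5, b@B2, c@B2, d@B5, e@B4, f@B4}

Working:
Converged values:
  B0: | IN={} | OUT={f@B0}
  B1: | IN={f@B0} | OUT={a@B1, b@B1, f@B0}
  B2: | IN={a@B1, a@B5, b@B1, b@B2, c@B2, d@B5, e@B4, f@B0, f@B4} | OUT={a@B1, a@B5, b@B2, c@B2, d@B5, e@B4, f@B0, f@B4}
  B3: | IN={a@B1, a@B5, b@B2, c@B2, d@B5, e@B4, f@B0, f@B4} | OUT={a@B1, a@B5, b@B2, c@B2, d@B5, e@B3, f@B0, f@B4}
  B4: | IN={a@B1, a@B5, b@B2, c@B2, d@B5, e@B3, f@B0, f@B4} | OUT={a@B1, a@B5, b@B2, c@B2, d@B5, e@B4, f@B4}
  B5: | IN={a@B1, a@B5, b@B2, c@B2, d@B5, e@B4, f@B4} | OUT={a@B5, b@B2, c@B2, d@B5, e@B4, f@B4}
  B6: | IN={a@B5, b@B2, c@B2, d@B5, e@B4, f@B4} | OUT={a@B5, b@B6, c@B2, d@B5, e@B4, f@B4}
  B7: | IN={a@B5, b@B6, c@B2, d@B5, e@B4, f@B4} | OUT={a@B5, b@B6, c@B7, d@B5, e@B4, f@B4}

Merge at B5: IN[B5] = OUT[B4] = {a@B1, a@B5, b@B2, c@B2, d@B5, e@B4, f@B4}
Applying B5's transfer function to that IN value gives OUT[B5] (row B5 above).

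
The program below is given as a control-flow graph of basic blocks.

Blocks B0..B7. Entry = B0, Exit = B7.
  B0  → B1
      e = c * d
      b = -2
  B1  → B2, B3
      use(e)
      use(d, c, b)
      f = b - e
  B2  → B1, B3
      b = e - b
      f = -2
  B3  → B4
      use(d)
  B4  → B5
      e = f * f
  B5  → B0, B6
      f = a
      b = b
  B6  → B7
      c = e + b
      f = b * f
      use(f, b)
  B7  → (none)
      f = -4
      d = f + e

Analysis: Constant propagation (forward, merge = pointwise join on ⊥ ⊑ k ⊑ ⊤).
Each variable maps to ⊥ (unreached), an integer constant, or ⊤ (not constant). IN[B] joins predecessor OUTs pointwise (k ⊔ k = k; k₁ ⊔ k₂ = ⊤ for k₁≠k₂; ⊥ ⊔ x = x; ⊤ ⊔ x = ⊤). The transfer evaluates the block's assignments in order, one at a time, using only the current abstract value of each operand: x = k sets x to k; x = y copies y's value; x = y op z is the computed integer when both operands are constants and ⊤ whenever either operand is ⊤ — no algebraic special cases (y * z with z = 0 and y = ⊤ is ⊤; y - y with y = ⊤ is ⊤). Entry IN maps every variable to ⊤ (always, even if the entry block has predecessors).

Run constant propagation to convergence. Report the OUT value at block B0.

Fixpoint table:
  B0:  IN=(all ⊤)  OUT={b:-2; rest ⊤}
  B1:  IN=(all ⊤)  OUT=(all ⊤)
  B2:  IN=(all ⊤)  OUT={f:-2; rest ⊤}
  B3:  IN=(all ⊤)  OUT=(all ⊤)
  B4:  IN=(all ⊤)  OUT=(all ⊤)
  B5:  IN=(all ⊤)  OUT=(all ⊤)
  B6:  IN=(all ⊤)  OUT=(all ⊤)
  B7:  IN=(all ⊤)  OUT={f:-4; rest ⊤}

Merge at B0 (entry node, so the boundary value (all ⊤) is joined with the incoming edge(s)): IN[B0] = (all ⊤) ⊔ OUT[B5] = {a: ⊤, b: ⊤, c: ⊤, d: ⊤, e: ⊤, f: ⊤}
Applying B0's transfer function to that IN value gives OUT[B0] (row B0 above).

Answer: {a: ⊤, b: -2, c: ⊤, d: ⊤, e: ⊤, f: ⊤}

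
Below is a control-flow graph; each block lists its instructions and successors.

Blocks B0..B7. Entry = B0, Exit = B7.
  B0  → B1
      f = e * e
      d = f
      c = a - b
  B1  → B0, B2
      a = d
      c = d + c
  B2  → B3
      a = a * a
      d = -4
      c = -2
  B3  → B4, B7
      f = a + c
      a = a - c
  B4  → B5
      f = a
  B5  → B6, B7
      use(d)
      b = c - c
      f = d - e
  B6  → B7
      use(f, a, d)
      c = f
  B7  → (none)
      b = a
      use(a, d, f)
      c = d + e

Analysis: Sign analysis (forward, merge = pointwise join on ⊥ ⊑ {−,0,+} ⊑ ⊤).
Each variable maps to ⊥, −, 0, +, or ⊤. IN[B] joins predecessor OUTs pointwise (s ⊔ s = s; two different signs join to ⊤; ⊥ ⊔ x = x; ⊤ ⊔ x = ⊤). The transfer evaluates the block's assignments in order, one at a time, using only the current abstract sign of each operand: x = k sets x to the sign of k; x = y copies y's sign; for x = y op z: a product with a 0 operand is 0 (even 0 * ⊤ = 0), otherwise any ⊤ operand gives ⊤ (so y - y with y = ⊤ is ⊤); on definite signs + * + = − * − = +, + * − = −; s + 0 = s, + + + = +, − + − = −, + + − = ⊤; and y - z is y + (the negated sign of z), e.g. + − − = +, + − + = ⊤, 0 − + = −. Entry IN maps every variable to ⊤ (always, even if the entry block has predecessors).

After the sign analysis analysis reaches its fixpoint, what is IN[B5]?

Answer: {a: ⊤, b: ⊤, c: -, d: -, e: ⊤, f: ⊤}

Trace:
Converged values:
  B0:  IN=(all ⊤)  OUT=(all ⊤)
  B1:  IN=(all ⊤)  OUT=(all ⊤)
  B2:  IN=(all ⊤)  OUT={c:-, d:-; rest ⊤}
  B3:  IN={c:-, d:-; rest ⊤}  OUT={c:-, d:-; rest ⊤}
  B4:  IN={c:-, d:-; rest ⊤}  OUT={c:-, d:-; rest ⊤}
  B5:  IN={c:-, d:-; rest ⊤}  OUT={c:-, d:-; rest ⊤}
  B6:  IN={c:-, d:-; rest ⊤}  OUT={d:-; rest ⊤}
  B7:  IN={d:-; rest ⊤}  OUT={d:-; rest ⊤}

Merge at B5: IN[B5] = OUT[B4] = {a: ⊤, b: ⊤, c: -, d: -, e: ⊤, f: ⊤}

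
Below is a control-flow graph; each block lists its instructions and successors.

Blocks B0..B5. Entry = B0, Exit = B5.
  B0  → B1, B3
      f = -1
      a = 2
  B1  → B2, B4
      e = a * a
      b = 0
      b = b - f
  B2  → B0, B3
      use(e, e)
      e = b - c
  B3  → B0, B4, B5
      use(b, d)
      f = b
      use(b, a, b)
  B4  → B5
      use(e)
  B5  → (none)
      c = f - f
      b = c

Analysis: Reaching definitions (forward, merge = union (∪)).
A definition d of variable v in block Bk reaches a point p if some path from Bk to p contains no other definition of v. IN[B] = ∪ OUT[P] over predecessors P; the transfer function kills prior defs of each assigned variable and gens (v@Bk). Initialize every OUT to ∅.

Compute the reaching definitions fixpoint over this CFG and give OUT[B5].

Per-block solution:
  B0:  IN={a@B0, b@B1, e@B2, f@B0, f@B3}  OUT={a@B0, b@B1, e@B2, f@B0}
  B1:  IN={a@B0, b@B1, e@B2, f@B0}  OUT={a@B0, b@B1, e@B1, f@B0}
  B2:  IN={a@B0, b@B1, e@B1, f@B0}  OUT={a@B0, b@B1, e@B2, f@B0}
  B3:  IN={a@B0, b@B1, e@B2, f@B0}  OUT={a@B0, b@B1, e@B2, f@B3}
  B4:  IN={a@B0, b@B1, e@B1, e@B2, f@B0, f@B3}  OUT={a@B0, b@B1, e@B1, e@B2, f@B0, f@B3}
  B5:  IN={a@B0, b@B1, e@B1, e@B2, f@B0, f@B3}  OUT={a@B0, b@B5, c@B5, e@B1, e@B2, f@B0, f@B3}

Merge at B5: IN[B5] = OUT[B3] ⊔ OUT[B4] = {a@B0, b@B1, e@B1, e@B2, f@B0, f@B3}
Applying B5's transfer function to that IN value gives OUT[B5] (row B5 above).

Answer: {a@B0, b@B5, c@B5, e@B1, e@B2, f@B0, f@B3}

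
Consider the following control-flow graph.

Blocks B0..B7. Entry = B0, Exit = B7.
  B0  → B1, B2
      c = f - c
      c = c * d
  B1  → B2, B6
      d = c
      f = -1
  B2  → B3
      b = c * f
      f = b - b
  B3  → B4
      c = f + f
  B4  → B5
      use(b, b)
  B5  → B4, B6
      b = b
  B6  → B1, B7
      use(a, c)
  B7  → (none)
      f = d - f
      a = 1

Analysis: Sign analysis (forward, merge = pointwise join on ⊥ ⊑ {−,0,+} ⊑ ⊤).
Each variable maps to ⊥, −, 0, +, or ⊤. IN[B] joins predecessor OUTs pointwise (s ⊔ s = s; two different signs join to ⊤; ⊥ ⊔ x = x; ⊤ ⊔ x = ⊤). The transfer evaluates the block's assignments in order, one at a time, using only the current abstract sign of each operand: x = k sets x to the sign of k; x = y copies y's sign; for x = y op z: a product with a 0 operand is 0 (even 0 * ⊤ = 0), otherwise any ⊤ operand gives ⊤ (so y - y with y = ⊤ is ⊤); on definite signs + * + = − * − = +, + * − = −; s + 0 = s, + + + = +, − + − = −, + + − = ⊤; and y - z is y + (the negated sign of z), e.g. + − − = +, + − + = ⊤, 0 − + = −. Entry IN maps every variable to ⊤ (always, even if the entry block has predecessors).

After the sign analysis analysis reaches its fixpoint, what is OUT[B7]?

Converged values:
  B0: | IN=(all ⊤) | OUT=(all ⊤)
  B1: | IN=(all ⊤) | OUT={f:-; rest ⊤}
  B2: | IN=(all ⊤) | OUT=(all ⊤)
  B3: | IN=(all ⊤) | OUT=(all ⊤)
  B4: | IN=(all ⊤) | OUT=(all ⊤)
  B5: | IN=(all ⊤) | OUT=(all ⊤)
  B6: | IN=(all ⊤) | OUT=(all ⊤)
  B7: | IN=(all ⊤) | OUT={a:+; rest ⊤}

Merge at B7: IN[B7] = OUT[B6] = {a: ⊤, b: ⊤, c: ⊤, d: ⊤, e: ⊤, f: ⊤}
Applying B7's transfer function to that IN value gives OUT[B7] (row B7 above).

Answer: {a: +, b: ⊤, c: ⊤, d: ⊤, e: ⊤, f: ⊤}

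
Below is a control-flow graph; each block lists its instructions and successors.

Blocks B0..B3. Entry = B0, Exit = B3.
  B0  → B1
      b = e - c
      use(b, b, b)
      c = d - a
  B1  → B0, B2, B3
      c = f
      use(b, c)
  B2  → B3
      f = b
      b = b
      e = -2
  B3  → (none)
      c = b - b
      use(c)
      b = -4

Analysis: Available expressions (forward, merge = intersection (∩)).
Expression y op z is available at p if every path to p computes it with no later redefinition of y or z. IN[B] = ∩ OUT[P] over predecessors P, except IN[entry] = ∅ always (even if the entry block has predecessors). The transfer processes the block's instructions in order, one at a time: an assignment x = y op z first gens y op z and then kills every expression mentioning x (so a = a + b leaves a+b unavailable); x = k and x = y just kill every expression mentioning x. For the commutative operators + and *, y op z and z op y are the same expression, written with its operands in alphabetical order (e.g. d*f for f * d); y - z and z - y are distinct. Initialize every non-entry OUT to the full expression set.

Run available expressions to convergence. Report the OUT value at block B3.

Per-block solution:
  B0:   IN={}   OUT={d-a}
  B1:   IN={d-a}   OUT={d-a}
  B2:   IN={d-a}   OUT={d-a}
  B3:   IN={d-a}   OUT={d-a}

Merge at B3: IN[B3] = OUT[B1] ∩ OUT[B2] = {d-a}
Applying B3's transfer function to that IN value gives OUT[B3] (row B3 above).

Answer: {d-a}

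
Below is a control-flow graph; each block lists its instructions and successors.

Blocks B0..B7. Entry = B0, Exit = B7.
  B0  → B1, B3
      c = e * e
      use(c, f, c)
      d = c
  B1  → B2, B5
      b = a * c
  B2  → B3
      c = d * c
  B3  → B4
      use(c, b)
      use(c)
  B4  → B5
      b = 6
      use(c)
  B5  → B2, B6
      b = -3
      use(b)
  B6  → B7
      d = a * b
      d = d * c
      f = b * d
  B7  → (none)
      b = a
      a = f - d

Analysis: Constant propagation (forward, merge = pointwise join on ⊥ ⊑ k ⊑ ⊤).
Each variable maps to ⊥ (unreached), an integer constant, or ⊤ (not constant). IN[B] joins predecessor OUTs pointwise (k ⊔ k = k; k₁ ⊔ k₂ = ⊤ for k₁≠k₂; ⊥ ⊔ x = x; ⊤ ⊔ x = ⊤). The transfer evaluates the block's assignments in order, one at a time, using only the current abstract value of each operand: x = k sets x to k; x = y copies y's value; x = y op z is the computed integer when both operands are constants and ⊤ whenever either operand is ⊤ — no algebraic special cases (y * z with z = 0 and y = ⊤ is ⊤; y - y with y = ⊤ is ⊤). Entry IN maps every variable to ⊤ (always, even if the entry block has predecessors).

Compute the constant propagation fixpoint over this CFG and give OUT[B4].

Per-block solution:
  B0:  IN=(all ⊤)  OUT=(all ⊤)
  B1:  IN=(all ⊤)  OUT=(all ⊤)
  B2:  IN=(all ⊤)  OUT=(all ⊤)
  B3:  IN=(all ⊤)  OUT=(all ⊤)
  B4:  IN=(all ⊤)  OUT={b:6; rest ⊤}
  B5:  IN=(all ⊤)  OUT={b:-3; rest ⊤}
  B6:  IN={b:-3; rest ⊤}  OUT={b:-3; rest ⊤}
  B7:  IN={b:-3; rest ⊤}  OUT=(all ⊤)

Merge at B4: IN[B4] = OUT[B3] = {a: ⊤, b: ⊤, c: ⊤, d: ⊤, e: ⊤, f: ⊤}
Applying B4's transfer function to that IN value gives OUT[B4] (row B4 above).

Answer: {a: ⊤, b: 6, c: ⊤, d: ⊤, e: ⊤, f: ⊤}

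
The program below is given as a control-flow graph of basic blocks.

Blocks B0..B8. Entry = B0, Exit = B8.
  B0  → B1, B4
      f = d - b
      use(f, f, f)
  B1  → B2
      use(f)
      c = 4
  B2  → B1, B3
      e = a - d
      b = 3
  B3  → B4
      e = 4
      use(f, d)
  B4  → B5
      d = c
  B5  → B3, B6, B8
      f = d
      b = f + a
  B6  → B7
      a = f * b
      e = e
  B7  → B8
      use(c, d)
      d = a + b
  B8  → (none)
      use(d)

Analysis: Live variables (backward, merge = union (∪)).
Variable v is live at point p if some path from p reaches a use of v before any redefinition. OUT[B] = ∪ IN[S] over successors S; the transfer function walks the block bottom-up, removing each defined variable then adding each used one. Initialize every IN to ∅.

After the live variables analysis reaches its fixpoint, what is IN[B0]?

Answer: {a, b, c, d, e}

Derivation:
Per-block solution:
  B0: | IN={a, b, c, d, e} | OUT={a, c, d, e, f}
  B1: | IN={a, d, f} | OUT={a, c, d, f}
  B2: | IN={a, c, d, f} | OUT={a, c, d, f}
  B3: | IN={a, c, d, f} | OUT={a, c, e}
  B4: | IN={a, c, e} | OUT={a, c, d, e}
  B5: | IN={a, c, d, e} | OUT={a, b, c, d, e, f}
  B6: | IN={b, c, d, e, f} | OUT={a, b, c, d}
  B7: | IN={a, b, c, d} | OUT={d}
  B8: | IN={d} | OUT={}

Merge at B0: OUT[B0] = IN[B1] ⊔ IN[B4] = {a, c, d, e, f}
Applying B0's transfer function to that OUT value gives IN[B0] (row B0 above).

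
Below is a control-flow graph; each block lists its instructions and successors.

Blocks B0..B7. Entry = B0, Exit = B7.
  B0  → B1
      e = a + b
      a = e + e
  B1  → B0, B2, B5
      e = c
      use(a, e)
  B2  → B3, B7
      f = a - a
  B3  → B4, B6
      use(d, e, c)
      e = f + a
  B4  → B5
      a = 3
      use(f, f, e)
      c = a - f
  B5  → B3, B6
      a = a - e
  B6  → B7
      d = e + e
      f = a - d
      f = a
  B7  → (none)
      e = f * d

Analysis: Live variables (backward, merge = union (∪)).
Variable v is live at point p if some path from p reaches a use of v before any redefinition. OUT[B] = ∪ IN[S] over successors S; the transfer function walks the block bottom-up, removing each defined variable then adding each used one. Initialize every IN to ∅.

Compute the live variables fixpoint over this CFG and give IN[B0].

Answer: {a, b, c, d, f}

Trace:
Fixpoint table:
  B0:   IN={a, b, c, d, f}   OUT={a, b, c, d, f}
  B1:   IN={a, b, c, d, f}   OUT={a, b, c, d, e, f}
  B2:   IN={a, c, d, e}   OUT={a, c, d, e, f}
  B3:   IN={a, c, d, e, f}   OUT={a, d, e, f}
  B4:   IN={d, e, f}   OUT={a, c, d, e, f}
  B5:   IN={a, c, d, e, f}   OUT={a, c, d, e, f}
  B6:   IN={a, e}   OUT={d, f}
  B7:   IN={d, f}   OUT={}

Merge at B0: OUT[B0] = IN[B1] = {a, b, c, d, f}
Applying B0's transfer function to that OUT value gives IN[B0] (row B0 above).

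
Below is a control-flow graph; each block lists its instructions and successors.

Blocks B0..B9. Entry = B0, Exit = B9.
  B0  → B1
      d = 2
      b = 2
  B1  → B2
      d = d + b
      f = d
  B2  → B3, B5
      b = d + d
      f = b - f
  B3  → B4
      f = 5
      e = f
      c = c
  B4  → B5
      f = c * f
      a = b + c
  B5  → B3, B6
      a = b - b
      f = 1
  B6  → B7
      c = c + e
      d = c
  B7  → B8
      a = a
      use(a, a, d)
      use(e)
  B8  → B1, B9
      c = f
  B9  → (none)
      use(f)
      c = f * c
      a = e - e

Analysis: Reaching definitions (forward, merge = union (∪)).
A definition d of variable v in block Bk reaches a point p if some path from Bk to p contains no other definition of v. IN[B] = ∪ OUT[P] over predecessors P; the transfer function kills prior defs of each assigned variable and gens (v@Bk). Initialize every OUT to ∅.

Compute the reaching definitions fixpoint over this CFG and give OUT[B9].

Per-block solution:
  B0:  IN={}  OUT={b@B0, d@B0}
  B1:  IN={a@B7, b@B0, b@B2, c@B8, d@B0, d@B6, e@B3, f@B5}  OUT={a@B7, b@B0, b@B2, c@B8, d@B1, e@B3, f@B1}
  B2:  IN={a@B7, b@B0, b@B2, c@B8, d@B1, e@B3, f@B1}  OUT={a@B7, b@B2, c@B8, d@B1, e@B3, f@B2}
  B3:  IN={a@B5, a@B7, b@B2, c@B3, c@B8, d@B1, e@B3, f@B2, f@B5}  OUT={a@B5, a@B7, b@B2, c@B3, d@B1, e@B3, f@B3}
  B4:  IN={a@B5, a@B7, b@B2, c@B3, d@B1, e@B3, f@B3}  OUT={a@B4, b@B2, c@B3, d@B1, e@B3, f@B4}
  B5:  IN={a@B4, a@B7, b@B2, c@B3, c@B8, d@B1, e@B3, f@B2, f@B4}  OUT={a@B5, b@B2, c@B3, c@B8, d@B1, e@B3, f@B5}
  B6:  IN={a@B5, b@B2, c@B3, c@B8, d@B1, e@B3, f@B5}  OUT={a@B5, b@B2, c@B6, d@B6, e@B3, f@B5}
  B7:  IN={a@B5, b@B2, c@B6, d@B6, e@B3, f@B5}  OUT={a@B7, b@B2, c@B6, d@B6, e@B3, f@B5}
  B8:  IN={a@B7, b@B2, c@B6, d@B6, e@B3, f@B5}  OUT={a@B7, b@B2, c@B8, d@B6, e@B3, f@B5}
  B9:  IN={a@B7, b@B2, c@B8, d@B6, e@B3, f@B5}  OUT={a@B9, b@B2, c@B9, d@B6, e@B3, f@B5}

Merge at B9: IN[B9] = OUT[B8] = {a@B7, b@B2, c@B8, d@B6, e@B3, f@B5}
Applying B9's transfer function to that IN value gives OUT[B9] (row B9 above).

Answer: {a@B9, b@B2, c@B9, d@B6, e@B3, f@B5}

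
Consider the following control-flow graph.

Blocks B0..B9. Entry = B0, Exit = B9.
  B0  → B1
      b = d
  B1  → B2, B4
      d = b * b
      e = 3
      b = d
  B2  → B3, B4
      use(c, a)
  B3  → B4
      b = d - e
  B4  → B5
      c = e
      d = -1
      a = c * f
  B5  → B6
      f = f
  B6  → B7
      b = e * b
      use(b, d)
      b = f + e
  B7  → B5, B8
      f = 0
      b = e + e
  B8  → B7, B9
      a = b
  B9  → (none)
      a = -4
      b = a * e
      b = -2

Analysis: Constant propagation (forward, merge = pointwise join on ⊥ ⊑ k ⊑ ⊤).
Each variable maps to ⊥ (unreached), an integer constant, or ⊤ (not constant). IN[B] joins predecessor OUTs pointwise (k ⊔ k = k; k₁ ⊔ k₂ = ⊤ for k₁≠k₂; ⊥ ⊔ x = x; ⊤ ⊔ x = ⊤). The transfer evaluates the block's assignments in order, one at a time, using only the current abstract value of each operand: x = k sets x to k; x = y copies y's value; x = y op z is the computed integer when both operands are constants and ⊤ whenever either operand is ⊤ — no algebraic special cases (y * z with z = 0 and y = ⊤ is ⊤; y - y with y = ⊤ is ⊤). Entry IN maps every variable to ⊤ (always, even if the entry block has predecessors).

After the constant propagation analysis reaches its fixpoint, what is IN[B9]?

Answer: {a: 6, b: 6, c: 3, d: -1, e: 3, f: 0}

Derivation:
Converged values:
  B0:  IN=(all ⊤)  OUT=(all ⊤)
  B1:  IN=(all ⊤)  OUT={e:3; rest ⊤}
  B2:  IN={e:3; rest ⊤}  OUT={e:3; rest ⊤}
  B3:  IN={e:3; rest ⊤}  OUT={e:3; rest ⊤}
  B4:  IN={e:3; rest ⊤}  OUT={c:3, d:-1, e:3; rest ⊤}
  B5:  IN={c:3, d:-1, e:3; rest ⊤}  OUT={c:3, d:-1, e:3; rest ⊤}
  B6:  IN={c:3, d:-1, e:3; rest ⊤}  OUT={c:3, d:-1, e:3; rest ⊤}
  B7:  IN={c:3, d:-1, e:3; rest ⊤}  OUT={b:6, c:3, d:-1, e:3, f:0; rest ⊤}
  B8:  IN={b:6, c:3, d:-1, e:3, f:0; rest ⊤}  OUT={a:6, b:6, c:3, d:-1, e:3, f:0; rest ⊤}
  B9:  IN={a:6, b:6, c:3, d:-1, e:3, f:0; rest ⊤}  OUT={a:-4, b:-2, c:3, d:-1, e:3, f:0; rest ⊤}

Merge at B9: IN[B9] = OUT[B8] = {a: 6, b: 6, c: 3, d: -1, e: 3, f: 0}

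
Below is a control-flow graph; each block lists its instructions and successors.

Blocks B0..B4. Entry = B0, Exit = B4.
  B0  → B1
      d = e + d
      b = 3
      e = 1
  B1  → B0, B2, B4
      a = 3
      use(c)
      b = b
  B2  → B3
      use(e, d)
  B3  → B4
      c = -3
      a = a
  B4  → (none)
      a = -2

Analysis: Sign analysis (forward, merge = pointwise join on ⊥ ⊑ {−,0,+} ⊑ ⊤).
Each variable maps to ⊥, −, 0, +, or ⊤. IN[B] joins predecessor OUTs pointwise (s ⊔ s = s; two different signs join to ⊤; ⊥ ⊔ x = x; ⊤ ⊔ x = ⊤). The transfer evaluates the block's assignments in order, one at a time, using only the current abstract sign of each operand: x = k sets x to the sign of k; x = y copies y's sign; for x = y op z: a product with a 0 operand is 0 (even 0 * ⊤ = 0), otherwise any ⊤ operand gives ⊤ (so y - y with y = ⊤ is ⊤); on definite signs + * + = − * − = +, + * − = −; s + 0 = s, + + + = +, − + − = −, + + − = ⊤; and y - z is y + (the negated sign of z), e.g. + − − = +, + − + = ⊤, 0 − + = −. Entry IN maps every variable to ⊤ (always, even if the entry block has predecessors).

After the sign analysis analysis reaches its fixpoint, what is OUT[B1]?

Answer: {a: +, b: +, c: ⊤, d: ⊤, e: +, f: ⊤}

Working:
Converged values:
  B0:   IN=(all ⊤)   OUT={b:+, e:+; rest ⊤}
  B1:   IN={b:+, e:+; rest ⊤}   OUT={a:+, b:+, e:+; rest ⊤}
  B2:   IN={a:+, b:+, e:+; rest ⊤}   OUT={a:+, b:+, e:+; rest ⊤}
  B3:   IN={a:+, b:+, e:+; rest ⊤}   OUT={a:+, b:+, c:-, e:+; rest ⊤}
  B4:   IN={a:+, b:+, e:+; rest ⊤}   OUT={a:-, b:+, e:+; rest ⊤}

Merge at B1: IN[B1] = OUT[B0] = {a: ⊤, b: +, c: ⊤, d: ⊤, e: +, f: ⊤}
Applying B1's transfer function to that IN value gives OUT[B1] (row B1 above).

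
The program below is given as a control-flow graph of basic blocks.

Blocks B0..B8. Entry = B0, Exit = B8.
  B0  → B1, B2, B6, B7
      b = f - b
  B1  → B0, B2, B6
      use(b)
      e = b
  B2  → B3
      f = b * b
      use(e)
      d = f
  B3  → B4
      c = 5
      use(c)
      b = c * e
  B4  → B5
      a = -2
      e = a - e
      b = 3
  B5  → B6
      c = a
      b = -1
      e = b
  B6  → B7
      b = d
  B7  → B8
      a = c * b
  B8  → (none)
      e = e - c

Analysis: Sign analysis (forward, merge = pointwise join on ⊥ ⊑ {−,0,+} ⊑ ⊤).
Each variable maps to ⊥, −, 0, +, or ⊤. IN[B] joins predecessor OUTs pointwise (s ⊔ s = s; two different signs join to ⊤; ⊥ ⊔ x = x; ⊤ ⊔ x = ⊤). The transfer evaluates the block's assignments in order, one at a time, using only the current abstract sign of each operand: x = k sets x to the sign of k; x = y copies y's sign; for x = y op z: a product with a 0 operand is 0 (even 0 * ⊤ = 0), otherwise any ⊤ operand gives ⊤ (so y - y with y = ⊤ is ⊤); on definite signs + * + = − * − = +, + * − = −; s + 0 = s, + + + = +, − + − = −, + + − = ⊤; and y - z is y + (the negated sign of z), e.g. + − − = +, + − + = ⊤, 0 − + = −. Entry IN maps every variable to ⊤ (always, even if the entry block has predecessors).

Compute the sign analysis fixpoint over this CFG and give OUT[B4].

Answer: {a: -, b: +, c: +, d: ⊤, e: ⊤, f: ⊤}

Working:
Per-block solution:
  B0: | IN=(all ⊤) | OUT=(all ⊤)
  B1: | IN=(all ⊤) | OUT=(all ⊤)
  B2: | IN=(all ⊤) | OUT=(all ⊤)
  B3: | IN=(all ⊤) | OUT={c:+; rest ⊤}
  B4: | IN={c:+; rest ⊤} | OUT={a:-, b:+, c:+; rest ⊤}
  B5: | IN={a:-, b:+, c:+; rest ⊤} | OUT={a:-, b:-, c:-, e:-; rest ⊤}
  B6: | IN=(all ⊤) | OUT=(all ⊤)
  B7: | IN=(all ⊤) | OUT=(all ⊤)
  B8: | IN=(all ⊤) | OUT=(all ⊤)

Merge at B4: IN[B4] = OUT[B3] = {a: ⊤, b: ⊤, c: +, d: ⊤, e: ⊤, f: ⊤}
Applying B4's transfer function to that IN value gives OUT[B4] (row B4 above).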